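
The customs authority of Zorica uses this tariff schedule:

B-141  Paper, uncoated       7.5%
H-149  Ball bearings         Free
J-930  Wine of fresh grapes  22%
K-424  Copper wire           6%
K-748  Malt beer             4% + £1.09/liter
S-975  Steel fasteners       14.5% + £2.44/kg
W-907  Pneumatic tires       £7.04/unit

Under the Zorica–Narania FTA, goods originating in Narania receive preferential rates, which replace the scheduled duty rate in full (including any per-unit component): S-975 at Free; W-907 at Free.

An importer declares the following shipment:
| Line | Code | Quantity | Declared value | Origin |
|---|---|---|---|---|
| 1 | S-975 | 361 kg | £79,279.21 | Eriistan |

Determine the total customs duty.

£12,376.33

Line 1 (S-975, Eriistan, 361 kg, £79,279.21):
Base rate for S-975 is 14.5% + £2.44/kg.
S-975 has an FTA preferential rate, but origin Eriistan is not Narania; base rate stands.
Duty = £79,279.21 × 14.5% + 361 × £2.44 = £12,376.33.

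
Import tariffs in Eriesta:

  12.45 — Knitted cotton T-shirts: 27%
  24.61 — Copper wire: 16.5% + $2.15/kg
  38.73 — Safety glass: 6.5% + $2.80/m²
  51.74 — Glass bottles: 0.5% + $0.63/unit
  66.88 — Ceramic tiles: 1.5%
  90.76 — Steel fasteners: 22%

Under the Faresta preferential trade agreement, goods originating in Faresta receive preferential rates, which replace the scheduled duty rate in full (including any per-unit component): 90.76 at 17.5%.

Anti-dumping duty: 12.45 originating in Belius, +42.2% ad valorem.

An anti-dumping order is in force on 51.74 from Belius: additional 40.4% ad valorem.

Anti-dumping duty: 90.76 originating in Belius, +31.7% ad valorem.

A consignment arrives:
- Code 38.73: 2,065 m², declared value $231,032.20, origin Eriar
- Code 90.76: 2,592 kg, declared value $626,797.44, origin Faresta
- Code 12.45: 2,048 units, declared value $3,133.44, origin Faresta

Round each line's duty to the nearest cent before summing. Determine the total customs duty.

$131,334.67

Line 1 (38.73, Eriar, 2,065 m², $231,032.20):
Base rate for 38.73 is 6.5% + $2.80/m².
Duty = $231,032.20 × 6.5% + 2,065 × $2.80 = $20,799.09.
Line 2 (90.76, Faresta, 2,592 kg, $626,797.44):
Base rate for 90.76 is 22%.
Origin Faresta qualifies under the Eriesta–Faresta agreement and 90.76 is covered: preferential rate 17.5% applies instead.
The additional-duty order on 90.76 targets Belius, not Faresta; it does not apply.
Duty = $626,797.44 × 17.5% = $109,689.55.
Line 3 (12.45, Faresta, 2,048 units, $3,133.44):
Base rate for 12.45 is 27%.
Origin Faresta is the FTA partner but 12.45 is not on the preference list; base rate stands.
The additional-duty order on 12.45 targets Belius, not Faresta; it does not apply.
Duty = $3,133.44 × 27% = $846.03.
Total = $20,799.09 + $109,689.55 + $846.03 = $131,334.67.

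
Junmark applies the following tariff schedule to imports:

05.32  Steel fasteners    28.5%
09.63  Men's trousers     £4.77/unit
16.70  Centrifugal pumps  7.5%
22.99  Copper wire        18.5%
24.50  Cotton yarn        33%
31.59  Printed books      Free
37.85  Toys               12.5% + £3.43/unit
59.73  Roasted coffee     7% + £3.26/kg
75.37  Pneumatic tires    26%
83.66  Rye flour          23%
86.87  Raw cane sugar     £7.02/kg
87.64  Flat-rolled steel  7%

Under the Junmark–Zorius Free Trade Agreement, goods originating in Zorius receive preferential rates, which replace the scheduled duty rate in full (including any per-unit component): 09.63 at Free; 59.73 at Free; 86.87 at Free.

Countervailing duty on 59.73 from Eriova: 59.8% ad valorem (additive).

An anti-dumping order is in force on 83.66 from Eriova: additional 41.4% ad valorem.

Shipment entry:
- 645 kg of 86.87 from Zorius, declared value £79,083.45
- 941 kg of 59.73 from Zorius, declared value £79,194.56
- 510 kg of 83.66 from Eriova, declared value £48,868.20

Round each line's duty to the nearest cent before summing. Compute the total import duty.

Line 1 (86.87, Zorius, 645 kg, £79,083.45):
Base rate for 86.87 is £7.02/kg.
Origin Zorius qualifies under the Junmark–Zorius agreement and 86.87 is covered: preferential rate Free applies instead.
Duty = £79,083.45 × 0% = £0.00.
Line 2 (59.73, Zorius, 941 kg, £79,194.56):
Base rate for 59.73 is 7% + £3.26/kg.
Origin Zorius qualifies under the Junmark–Zorius agreement and 59.73 is covered: preferential rate Free applies instead.
The additional-duty order on 59.73 targets Eriova, not Zorius; it does not apply.
Duty = £79,194.56 × 0% = £0.00.
Line 3 (83.66, Eriova, 510 kg, £48,868.20):
Base rate for 83.66 is 23%.
Additional duty on 83.66 from Eriova: +41.4%. Applied ad valorem rate: 23% + 41.4% = 64.4%.
Duty = £48,868.20 × 64.4% = £31,471.12.
Total = £0.00 + £0.00 + £31,471.12 = £31,471.12.

£31,471.12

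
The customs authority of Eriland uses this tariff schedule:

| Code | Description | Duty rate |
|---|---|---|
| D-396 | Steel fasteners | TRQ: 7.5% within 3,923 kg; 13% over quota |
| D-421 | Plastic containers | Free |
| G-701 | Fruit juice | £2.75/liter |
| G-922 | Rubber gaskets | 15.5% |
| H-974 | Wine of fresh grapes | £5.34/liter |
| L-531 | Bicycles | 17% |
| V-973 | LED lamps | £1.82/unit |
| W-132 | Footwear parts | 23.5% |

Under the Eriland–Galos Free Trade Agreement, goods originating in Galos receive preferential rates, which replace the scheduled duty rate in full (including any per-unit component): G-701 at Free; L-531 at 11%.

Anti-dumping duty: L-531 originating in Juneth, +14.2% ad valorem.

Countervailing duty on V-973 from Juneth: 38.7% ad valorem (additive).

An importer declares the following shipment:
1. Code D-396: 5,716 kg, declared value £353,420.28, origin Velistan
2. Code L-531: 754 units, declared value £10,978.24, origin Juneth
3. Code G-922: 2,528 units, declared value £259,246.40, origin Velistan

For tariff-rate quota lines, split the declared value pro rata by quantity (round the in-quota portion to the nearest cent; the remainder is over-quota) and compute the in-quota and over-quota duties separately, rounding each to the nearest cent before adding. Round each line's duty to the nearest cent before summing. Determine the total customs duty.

Line 1 (D-396, Velistan, 5,716 kg, £353,420.28):
Code D-396 is under a tariff-rate quota (threshold 3,923 kg). In-quota: 3,923 kg at 7.5%; over-quota: 1,793 kg at 13%.
Pro-rata value split: in-quota = £353,420.28 × 3,923/5,716 = £242,559.09; over-quota = £353,420.28 − £242,559.09 = £110,861.19.
In-quota duty = £242,559.09 × 7.5% = £18,191.93. Over-quota duty = £110,861.19 × 13% = £14,411.95.
Line duty = £18,191.93 + £14,411.95 = £32,603.88.
Line 2 (L-531, Juneth, 754 units, £10,978.24):
Base rate for L-531 is 17%.
L-531 has an FTA preferential rate, but origin Juneth is not Galos; base rate stands.
Additional duty on L-531 from Juneth: +14.2%. Applied ad valorem rate: 17% + 14.2% = 31.2%.
Duty = £10,978.24 × 31.2% = £3,425.21.
Line 3 (G-922, Velistan, 2,528 units, £259,246.40):
Base rate for G-922 is 15.5%.
Duty = £259,246.40 × 15.5% = £40,183.19.
Total = £32,603.88 + £3,425.21 + £40,183.19 = £76,212.28.

£76,212.28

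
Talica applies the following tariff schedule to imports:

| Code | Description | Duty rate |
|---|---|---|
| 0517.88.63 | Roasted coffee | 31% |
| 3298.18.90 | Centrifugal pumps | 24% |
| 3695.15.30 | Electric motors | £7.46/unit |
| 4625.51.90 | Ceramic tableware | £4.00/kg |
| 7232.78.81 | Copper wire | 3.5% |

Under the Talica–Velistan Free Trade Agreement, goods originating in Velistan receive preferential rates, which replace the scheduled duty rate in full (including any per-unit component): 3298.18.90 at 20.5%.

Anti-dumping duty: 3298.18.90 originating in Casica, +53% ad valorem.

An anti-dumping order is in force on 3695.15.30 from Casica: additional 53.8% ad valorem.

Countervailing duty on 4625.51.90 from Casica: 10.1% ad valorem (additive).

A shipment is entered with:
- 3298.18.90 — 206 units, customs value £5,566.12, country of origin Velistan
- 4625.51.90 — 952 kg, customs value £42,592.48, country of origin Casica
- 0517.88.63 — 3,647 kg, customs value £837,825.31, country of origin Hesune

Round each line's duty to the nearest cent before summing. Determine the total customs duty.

£268,976.74

Line 1 (3298.18.90, Velistan, 206 units, £5,566.12):
Base rate for 3298.18.90 is 24%.
Origin Velistan qualifies under the Talica–Velistan agreement and 3298.18.90 is covered: preferential rate 20.5% applies instead.
The additional-duty order on 3298.18.90 targets Casica, not Velistan; it does not apply.
Duty = £5,566.12 × 20.5% = £1,141.05.
Line 2 (4625.51.90, Casica, 952 kg, £42,592.48):
Base rate for 4625.51.90 is £4.00/kg.
Additional duty on 4625.51.90 from Casica: +10.1% ad valorem. Applied ad valorem rate = 10.1%.
Duty = £42,592.48 × 10.1% + 952 × £4.00 = £8,109.84.
Line 3 (0517.88.63, Hesune, 3,647 kg, £837,825.31):
Base rate for 0517.88.63 is 31%.
Duty = £837,825.31 × 31% = £259,725.85.
Total = £1,141.05 + £8,109.84 + £259,725.85 = £268,976.74.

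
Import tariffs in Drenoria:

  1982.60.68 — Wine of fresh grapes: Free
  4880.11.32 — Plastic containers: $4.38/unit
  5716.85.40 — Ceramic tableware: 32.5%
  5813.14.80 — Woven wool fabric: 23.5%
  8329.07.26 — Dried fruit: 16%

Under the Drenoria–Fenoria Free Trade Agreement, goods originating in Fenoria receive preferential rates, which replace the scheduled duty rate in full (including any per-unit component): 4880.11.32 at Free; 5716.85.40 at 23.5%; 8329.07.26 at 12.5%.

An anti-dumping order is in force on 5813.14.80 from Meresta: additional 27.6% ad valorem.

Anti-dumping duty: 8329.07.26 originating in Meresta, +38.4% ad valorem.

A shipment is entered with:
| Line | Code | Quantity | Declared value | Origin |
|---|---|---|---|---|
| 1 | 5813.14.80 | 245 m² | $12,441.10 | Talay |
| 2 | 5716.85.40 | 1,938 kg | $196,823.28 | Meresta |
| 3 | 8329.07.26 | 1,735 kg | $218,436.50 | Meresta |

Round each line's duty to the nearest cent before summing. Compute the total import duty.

$185,720.69

Line 1 (5813.14.80, Talay, 245 m², $12,441.10):
Base rate for 5813.14.80 is 23.5%.
The additional-duty order on 5813.14.80 targets Meresta, not Talay; it does not apply.
Duty = $12,441.10 × 23.5% = $2,923.66.
Line 2 (5716.85.40, Meresta, 1,938 kg, $196,823.28):
Base rate for 5716.85.40 is 32.5%.
5716.85.40 has an FTA preferential rate, but origin Meresta is not Fenoria; base rate stands.
Duty = $196,823.28 × 32.5% = $63,967.57.
Line 3 (8329.07.26, Meresta, 1,735 kg, $218,436.50):
Base rate for 8329.07.26 is 16%.
8329.07.26 has an FTA preferential rate, but origin Meresta is not Fenoria; base rate stands.
Additional duty on 8329.07.26 from Meresta: +38.4%. Applied ad valorem rate: 16% + 38.4% = 54.4%.
Duty = $218,436.50 × 54.4% = $118,829.46.
Total = $2,923.66 + $63,967.57 + $118,829.46 = $185,720.69.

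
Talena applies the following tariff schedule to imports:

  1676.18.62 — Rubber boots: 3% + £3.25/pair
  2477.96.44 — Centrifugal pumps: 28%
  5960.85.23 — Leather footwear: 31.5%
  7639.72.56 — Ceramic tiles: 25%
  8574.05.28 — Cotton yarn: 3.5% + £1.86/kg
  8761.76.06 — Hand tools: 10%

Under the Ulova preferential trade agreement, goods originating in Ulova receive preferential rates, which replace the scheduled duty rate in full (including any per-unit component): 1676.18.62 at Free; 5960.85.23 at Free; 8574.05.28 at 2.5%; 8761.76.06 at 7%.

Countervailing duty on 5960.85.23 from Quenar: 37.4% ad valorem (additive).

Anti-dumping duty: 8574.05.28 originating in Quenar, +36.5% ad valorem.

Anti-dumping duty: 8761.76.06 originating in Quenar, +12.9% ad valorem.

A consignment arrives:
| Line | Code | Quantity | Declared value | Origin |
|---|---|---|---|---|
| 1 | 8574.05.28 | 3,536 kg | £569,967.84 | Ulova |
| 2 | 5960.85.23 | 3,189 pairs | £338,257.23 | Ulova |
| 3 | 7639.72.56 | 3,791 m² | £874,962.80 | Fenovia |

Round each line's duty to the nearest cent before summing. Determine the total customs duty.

£232,989.90

Line 1 (8574.05.28, Ulova, 3,536 kg, £569,967.84):
Base rate for 8574.05.28 is 3.5% + £1.86/kg.
Origin Ulova qualifies under the Talena–Ulova agreement and 8574.05.28 is covered: preferential rate 2.5% applies instead.
The additional-duty order on 8574.05.28 targets Quenar, not Ulova; it does not apply.
Duty = £569,967.84 × 2.5% = £14,249.20.
Line 2 (5960.85.23, Ulova, 3,189 pairs, £338,257.23):
Base rate for 5960.85.23 is 31.5%.
Origin Ulova qualifies under the Talena–Ulova agreement and 5960.85.23 is covered: preferential rate Free applies instead.
The additional-duty order on 5960.85.23 targets Quenar, not Ulova; it does not apply.
Duty = £338,257.23 × 0% = £0.00.
Line 3 (7639.72.56, Fenovia, 3,791 m², £874,962.80):
Base rate for 7639.72.56 is 25%.
Duty = £874,962.80 × 25% = £218,740.70.
Total = £14,249.20 + £0.00 + £218,740.70 = £232,989.90.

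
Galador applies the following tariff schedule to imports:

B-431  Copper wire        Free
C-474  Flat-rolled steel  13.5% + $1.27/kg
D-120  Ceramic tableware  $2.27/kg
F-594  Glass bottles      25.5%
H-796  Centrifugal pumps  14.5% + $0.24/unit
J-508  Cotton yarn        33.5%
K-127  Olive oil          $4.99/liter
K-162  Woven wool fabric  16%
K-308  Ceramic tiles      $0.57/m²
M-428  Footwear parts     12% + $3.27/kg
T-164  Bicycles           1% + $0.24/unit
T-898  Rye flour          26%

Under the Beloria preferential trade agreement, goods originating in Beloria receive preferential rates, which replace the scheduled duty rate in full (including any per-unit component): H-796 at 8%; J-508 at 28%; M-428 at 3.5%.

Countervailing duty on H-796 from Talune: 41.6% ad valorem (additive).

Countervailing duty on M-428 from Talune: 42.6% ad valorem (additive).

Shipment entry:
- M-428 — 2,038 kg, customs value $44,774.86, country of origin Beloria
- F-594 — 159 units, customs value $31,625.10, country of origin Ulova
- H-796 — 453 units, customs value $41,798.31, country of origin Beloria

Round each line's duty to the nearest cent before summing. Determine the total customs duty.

Line 1 (M-428, Beloria, 2,038 kg, $44,774.86):
Base rate for M-428 is 12% + $3.27/kg.
Origin Beloria qualifies under the Galador–Beloria agreement and M-428 is covered: preferential rate 3.5% applies instead.
The additional-duty order on M-428 targets Talune, not Beloria; it does not apply.
Duty = $44,774.86 × 3.5% = $1,567.12.
Line 2 (F-594, Ulova, 159 units, $31,625.10):
Base rate for F-594 is 25.5%.
Duty = $31,625.10 × 25.5% = $8,064.40.
Line 3 (H-796, Beloria, 453 units, $41,798.31):
Base rate for H-796 is 14.5% + $0.24/unit.
Origin Beloria qualifies under the Galador–Beloria agreement and H-796 is covered: preferential rate 8% applies instead.
The additional-duty order on H-796 targets Talune, not Beloria; it does not apply.
Duty = $41,798.31 × 8% = $3,343.86.
Total = $1,567.12 + $8,064.40 + $3,343.86 = $12,975.38.

$12,975.38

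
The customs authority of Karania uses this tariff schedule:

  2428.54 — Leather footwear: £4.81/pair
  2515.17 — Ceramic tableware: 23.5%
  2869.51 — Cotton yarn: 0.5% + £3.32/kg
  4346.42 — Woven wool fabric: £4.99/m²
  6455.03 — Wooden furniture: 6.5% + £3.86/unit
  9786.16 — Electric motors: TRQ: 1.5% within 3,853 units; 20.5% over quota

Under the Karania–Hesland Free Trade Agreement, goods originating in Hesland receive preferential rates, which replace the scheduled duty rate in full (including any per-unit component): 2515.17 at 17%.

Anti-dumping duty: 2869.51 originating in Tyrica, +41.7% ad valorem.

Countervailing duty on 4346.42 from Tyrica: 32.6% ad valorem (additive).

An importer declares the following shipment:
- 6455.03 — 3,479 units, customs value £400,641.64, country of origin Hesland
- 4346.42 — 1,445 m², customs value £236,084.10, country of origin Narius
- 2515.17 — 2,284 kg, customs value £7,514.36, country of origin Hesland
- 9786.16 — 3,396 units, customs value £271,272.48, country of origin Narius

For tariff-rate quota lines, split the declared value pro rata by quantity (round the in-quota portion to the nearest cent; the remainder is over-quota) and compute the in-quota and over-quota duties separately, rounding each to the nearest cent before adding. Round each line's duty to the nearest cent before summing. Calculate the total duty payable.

Line 1 (6455.03, Hesland, 3,479 units, £400,641.64):
Base rate for 6455.03 is 6.5% + £3.86/unit.
Origin Hesland is the FTA partner but 6455.03 is not on the preference list; base rate stands.
Duty = £400,641.64 × 6.5% + 3,479 × £3.86 = £39,470.65.
Line 2 (4346.42, Narius, 1,445 m², £236,084.10):
Base rate for 4346.42 is £4.99/m².
The additional-duty order on 4346.42 targets Tyrica, not Narius; it does not apply.
Duty = 1,445 × £4.99 = £7,210.55.
Line 3 (2515.17, Hesland, 2,284 kg, £7,514.36):
Base rate for 2515.17 is 23.5%.
Origin Hesland qualifies under the Karania–Hesland agreement and 2515.17 is covered: preferential rate 17% applies instead.
Duty = £7,514.36 × 17% = £1,277.44.
Line 4 (9786.16, Narius, 3,396 units, £271,272.48):
Code 9786.16 is under a tariff-rate quota (threshold 3,853 units). Quantity 3,396 units is within the quota, so the in-quota rate 1.5% applies to the full value.
Duty = £271,272.48 × 1.5% = £4,069.09.
Total = £39,470.65 + £7,210.55 + £1,277.44 + £4,069.09 = £52,027.73.

£52,027.73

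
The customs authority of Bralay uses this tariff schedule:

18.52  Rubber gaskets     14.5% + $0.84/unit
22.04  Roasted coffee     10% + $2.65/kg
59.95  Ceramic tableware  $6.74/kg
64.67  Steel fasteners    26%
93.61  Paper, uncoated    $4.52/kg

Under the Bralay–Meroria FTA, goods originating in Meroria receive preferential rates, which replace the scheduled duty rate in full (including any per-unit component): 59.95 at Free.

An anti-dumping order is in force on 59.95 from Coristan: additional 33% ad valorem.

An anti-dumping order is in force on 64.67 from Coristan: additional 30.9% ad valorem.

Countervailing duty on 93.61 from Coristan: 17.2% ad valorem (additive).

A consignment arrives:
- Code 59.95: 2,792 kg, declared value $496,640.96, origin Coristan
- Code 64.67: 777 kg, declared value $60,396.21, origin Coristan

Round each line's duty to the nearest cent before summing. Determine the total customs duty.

$217,075.04

Line 1 (59.95, Coristan, 2,792 kg, $496,640.96):
Base rate for 59.95 is $6.74/kg.
59.95 has an FTA preferential rate, but origin Coristan is not Meroria; base rate stands.
Additional duty on 59.95 from Coristan: +33% ad valorem. Applied ad valorem rate = 33%.
Duty = $496,640.96 × 33% + 2,792 × $6.74 = $182,709.60.
Line 2 (64.67, Coristan, 777 kg, $60,396.21):
Base rate for 64.67 is 26%.
Additional duty on 64.67 from Coristan: +30.9%. Applied ad valorem rate: 26% + 30.9% = 56.9%.
Duty = $60,396.21 × 56.9% = $34,365.44.
Total = $182,709.60 + $34,365.44 = $217,075.04.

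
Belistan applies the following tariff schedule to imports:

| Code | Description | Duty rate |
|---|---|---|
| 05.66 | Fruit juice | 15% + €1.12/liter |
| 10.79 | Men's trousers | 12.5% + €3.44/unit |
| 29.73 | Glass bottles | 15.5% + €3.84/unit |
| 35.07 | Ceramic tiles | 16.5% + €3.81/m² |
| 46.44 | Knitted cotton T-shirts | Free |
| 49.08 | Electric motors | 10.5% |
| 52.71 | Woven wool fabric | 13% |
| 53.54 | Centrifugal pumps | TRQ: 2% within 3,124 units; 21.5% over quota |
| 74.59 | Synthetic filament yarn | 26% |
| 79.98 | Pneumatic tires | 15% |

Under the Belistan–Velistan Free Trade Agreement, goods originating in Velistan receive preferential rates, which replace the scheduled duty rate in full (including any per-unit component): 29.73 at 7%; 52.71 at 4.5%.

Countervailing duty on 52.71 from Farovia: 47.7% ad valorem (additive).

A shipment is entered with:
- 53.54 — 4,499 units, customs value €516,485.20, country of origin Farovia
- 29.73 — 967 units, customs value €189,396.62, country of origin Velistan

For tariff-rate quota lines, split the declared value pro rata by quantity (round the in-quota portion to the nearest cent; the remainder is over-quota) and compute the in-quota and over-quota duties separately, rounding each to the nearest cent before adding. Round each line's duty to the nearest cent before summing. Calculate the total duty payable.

Line 1 (53.54, Farovia, 4,499 units, €516,485.20):
Code 53.54 is under a tariff-rate quota (threshold 3,124 units). In-quota: 3,124 units at 2%; over-quota: 1,375 units at 21.5%.
Pro-rata value split: in-quota = €516,485.20 × 3,124/4,499 = €358,635.20; over-quota = €516,485.20 − €358,635.20 = €157,850.00.
In-quota duty = €358,635.20 × 2% = €7,172.70. Over-quota duty = €157,850.00 × 21.5% = €33,937.75.
Line duty = €7,172.70 + €33,937.75 = €41,110.45.
Line 2 (29.73, Velistan, 967 units, €189,396.62):
Base rate for 29.73 is 15.5% + €3.84/unit.
Origin Velistan qualifies under the Belistan–Velistan agreement and 29.73 is covered: preferential rate 7% applies instead.
Duty = €189,396.62 × 7% = €13,257.76.
Total = €41,110.45 + €13,257.76 = €54,368.21.

€54,368.21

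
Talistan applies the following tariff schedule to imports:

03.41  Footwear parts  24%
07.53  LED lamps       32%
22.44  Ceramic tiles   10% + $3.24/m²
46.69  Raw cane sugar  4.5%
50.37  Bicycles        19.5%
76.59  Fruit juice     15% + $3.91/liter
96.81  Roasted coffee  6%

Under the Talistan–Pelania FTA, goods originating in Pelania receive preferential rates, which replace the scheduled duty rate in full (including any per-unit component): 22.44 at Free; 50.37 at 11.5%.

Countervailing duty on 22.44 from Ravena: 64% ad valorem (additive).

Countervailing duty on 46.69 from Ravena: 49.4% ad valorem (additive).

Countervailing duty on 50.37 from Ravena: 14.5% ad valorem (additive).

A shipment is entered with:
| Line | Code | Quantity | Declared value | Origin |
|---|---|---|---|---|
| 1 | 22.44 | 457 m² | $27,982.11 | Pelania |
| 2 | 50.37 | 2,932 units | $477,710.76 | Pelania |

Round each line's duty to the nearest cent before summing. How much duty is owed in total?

Line 1 (22.44, Pelania, 457 m², $27,982.11):
Base rate for 22.44 is 10% + $3.24/m².
Origin Pelania qualifies under the Talistan–Pelania agreement and 22.44 is covered: preferential rate Free applies instead.
The additional-duty order on 22.44 targets Ravena, not Pelania; it does not apply.
Duty = $27,982.11 × 0% = $0.00.
Line 2 (50.37, Pelania, 2,932 units, $477,710.76):
Base rate for 50.37 is 19.5%.
Origin Pelania qualifies under the Talistan–Pelania agreement and 50.37 is covered: preferential rate 11.5% applies instead.
The additional-duty order on 50.37 targets Ravena, not Pelania; it does not apply.
Duty = $477,710.76 × 11.5% = $54,936.74.
Total = $0.00 + $54,936.74 = $54,936.74.

$54,936.74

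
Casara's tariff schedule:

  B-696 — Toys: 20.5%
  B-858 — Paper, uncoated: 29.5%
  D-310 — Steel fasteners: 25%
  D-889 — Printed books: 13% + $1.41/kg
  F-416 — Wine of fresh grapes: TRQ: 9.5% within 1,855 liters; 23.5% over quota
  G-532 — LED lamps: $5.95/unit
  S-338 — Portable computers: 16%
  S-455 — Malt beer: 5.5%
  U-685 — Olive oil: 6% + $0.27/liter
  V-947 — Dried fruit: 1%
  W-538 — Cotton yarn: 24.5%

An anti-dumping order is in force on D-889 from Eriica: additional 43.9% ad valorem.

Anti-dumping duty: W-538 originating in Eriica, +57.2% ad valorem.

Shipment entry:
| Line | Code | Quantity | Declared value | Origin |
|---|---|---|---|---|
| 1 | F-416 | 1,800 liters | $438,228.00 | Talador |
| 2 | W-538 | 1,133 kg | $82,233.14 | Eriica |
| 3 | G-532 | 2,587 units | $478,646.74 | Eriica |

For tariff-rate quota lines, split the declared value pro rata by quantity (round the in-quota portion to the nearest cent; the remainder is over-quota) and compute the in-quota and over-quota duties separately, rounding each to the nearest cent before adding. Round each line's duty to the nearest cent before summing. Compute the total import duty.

Line 1 (F-416, Talador, 1,800 liters, $438,228.00):
Code F-416 is under a tariff-rate quota (threshold 1,855 liters). Quantity 1,800 liters is within the quota, so the in-quota rate 9.5% applies to the full value.
Duty = $438,228.00 × 9.5% = $41,631.66.
Line 2 (W-538, Eriica, 1,133 kg, $82,233.14):
Base rate for W-538 is 24.5%.
Additional duty on W-538 from Eriica: +57.2%. Applied ad valorem rate: 24.5% + 57.2% = 81.7%.
Duty = $82,233.14 × 81.7% = $67,184.48.
Line 3 (G-532, Eriica, 2,587 units, $478,646.74):
Base rate for G-532 is $5.95/unit.
Duty = 2,587 × $5.95 = $15,392.65.
Total = $41,631.66 + $67,184.48 + $15,392.65 = $124,208.79.

$124,208.79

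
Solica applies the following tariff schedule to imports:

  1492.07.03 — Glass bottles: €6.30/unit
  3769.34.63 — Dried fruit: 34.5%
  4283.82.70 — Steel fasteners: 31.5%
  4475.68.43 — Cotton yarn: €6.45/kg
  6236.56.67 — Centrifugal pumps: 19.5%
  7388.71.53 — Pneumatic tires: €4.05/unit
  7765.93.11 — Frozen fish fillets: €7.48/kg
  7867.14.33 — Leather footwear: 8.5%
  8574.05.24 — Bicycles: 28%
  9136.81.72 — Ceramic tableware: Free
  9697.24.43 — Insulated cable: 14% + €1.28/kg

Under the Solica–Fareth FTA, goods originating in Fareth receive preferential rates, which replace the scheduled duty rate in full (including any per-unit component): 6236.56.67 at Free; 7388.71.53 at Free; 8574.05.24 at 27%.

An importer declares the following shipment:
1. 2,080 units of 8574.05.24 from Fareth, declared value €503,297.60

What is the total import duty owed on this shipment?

Line 1 (8574.05.24, Fareth, 2,080 units, €503,297.60):
Base rate for 8574.05.24 is 28%.
Origin Fareth qualifies under the Solica–Fareth agreement and 8574.05.24 is covered: preferential rate 27% applies instead.
Duty = €503,297.60 × 27% = €135,890.35.

€135,890.35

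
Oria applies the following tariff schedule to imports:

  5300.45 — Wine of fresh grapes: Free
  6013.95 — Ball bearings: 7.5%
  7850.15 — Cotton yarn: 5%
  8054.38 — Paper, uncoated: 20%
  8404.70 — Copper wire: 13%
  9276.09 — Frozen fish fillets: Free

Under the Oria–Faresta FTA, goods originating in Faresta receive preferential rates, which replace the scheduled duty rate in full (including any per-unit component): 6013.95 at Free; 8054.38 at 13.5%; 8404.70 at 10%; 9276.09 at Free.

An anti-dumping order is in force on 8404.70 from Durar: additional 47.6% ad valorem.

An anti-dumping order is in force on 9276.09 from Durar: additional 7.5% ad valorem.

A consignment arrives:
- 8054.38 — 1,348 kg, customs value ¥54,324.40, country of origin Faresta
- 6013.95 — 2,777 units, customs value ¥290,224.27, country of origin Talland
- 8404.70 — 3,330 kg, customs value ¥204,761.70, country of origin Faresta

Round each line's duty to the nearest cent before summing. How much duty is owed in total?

Line 1 (8054.38, Faresta, 1,348 kg, ¥54,324.40):
Base rate for 8054.38 is 20%.
Origin Faresta qualifies under the Oria–Faresta agreement and 8054.38 is covered: preferential rate 13.5% applies instead.
Duty = ¥54,324.40 × 13.5% = ¥7,333.79.
Line 2 (6013.95, Talland, 2,777 units, ¥290,224.27):
Base rate for 6013.95 is 7.5%.
6013.95 has an FTA preferential rate, but origin Talland is not Faresta; base rate stands.
Duty = ¥290,224.27 × 7.5% = ¥21,766.82.
Line 3 (8404.70, Faresta, 3,330 kg, ¥204,761.70):
Base rate for 8404.70 is 13%.
Origin Faresta qualifies under the Oria–Faresta agreement and 8404.70 is covered: preferential rate 10% applies instead.
The additional-duty order on 8404.70 targets Durar, not Faresta; it does not apply.
Duty = ¥204,761.70 × 10% = ¥20,476.17.
Total = ¥7,333.79 + ¥21,766.82 + ¥20,476.17 = ¥49,576.78.

¥49,576.78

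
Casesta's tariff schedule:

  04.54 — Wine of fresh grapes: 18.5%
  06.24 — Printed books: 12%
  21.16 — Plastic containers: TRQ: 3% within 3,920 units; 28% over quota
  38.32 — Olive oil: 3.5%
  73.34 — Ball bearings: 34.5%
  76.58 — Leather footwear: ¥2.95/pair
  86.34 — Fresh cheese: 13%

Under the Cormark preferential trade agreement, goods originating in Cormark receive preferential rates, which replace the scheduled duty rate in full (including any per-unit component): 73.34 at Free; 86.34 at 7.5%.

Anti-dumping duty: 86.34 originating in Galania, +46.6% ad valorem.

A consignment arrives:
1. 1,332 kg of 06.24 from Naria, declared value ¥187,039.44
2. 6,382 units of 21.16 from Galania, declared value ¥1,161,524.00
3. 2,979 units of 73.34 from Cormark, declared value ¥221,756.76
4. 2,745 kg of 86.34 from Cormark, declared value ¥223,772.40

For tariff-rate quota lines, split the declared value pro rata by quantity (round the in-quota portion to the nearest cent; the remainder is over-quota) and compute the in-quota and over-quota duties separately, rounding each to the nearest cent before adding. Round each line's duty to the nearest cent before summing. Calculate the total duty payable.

Line 1 (06.24, Naria, 1,332 kg, ¥187,039.44):
Base rate for 06.24 is 12%.
Duty = ¥187,039.44 × 12% = ¥22,444.73.
Line 2 (21.16, Galania, 6,382 units, ¥1,161,524.00):
Code 21.16 is under a tariff-rate quota (threshold 3,920 units). In-quota: 3,920 units at 3%; over-quota: 2,462 units at 28%.
Pro-rata value split: in-quota = ¥1,161,524.00 × 3,920/6,382 = ¥713,440.00; over-quota = ¥1,161,524.00 − ¥713,440.00 = ¥448,084.00.
In-quota duty = ¥713,440.00 × 3% = ¥21,403.20. Over-quota duty = ¥448,084.00 × 28% = ¥125,463.52.
Line duty = ¥21,403.20 + ¥125,463.52 = ¥146,866.72.
Line 3 (73.34, Cormark, 2,979 units, ¥221,756.76):
Base rate for 73.34 is 34.5%.
Origin Cormark qualifies under the Casesta–Cormark agreement and 73.34 is covered: preferential rate Free applies instead.
Duty = ¥221,756.76 × 0% = ¥0.00.
Line 4 (86.34, Cormark, 2,745 kg, ¥223,772.40):
Base rate for 86.34 is 13%.
Origin Cormark qualifies under the Casesta–Cormark agreement and 86.34 is covered: preferential rate 7.5% applies instead.
The additional-duty order on 86.34 targets Galania, not Cormark; it does not apply.
Duty = ¥223,772.40 × 7.5% = ¥16,782.93.
Total = ¥22,444.73 + ¥146,866.72 + ¥0.00 + ¥16,782.93 = ¥186,094.38.

¥186,094.38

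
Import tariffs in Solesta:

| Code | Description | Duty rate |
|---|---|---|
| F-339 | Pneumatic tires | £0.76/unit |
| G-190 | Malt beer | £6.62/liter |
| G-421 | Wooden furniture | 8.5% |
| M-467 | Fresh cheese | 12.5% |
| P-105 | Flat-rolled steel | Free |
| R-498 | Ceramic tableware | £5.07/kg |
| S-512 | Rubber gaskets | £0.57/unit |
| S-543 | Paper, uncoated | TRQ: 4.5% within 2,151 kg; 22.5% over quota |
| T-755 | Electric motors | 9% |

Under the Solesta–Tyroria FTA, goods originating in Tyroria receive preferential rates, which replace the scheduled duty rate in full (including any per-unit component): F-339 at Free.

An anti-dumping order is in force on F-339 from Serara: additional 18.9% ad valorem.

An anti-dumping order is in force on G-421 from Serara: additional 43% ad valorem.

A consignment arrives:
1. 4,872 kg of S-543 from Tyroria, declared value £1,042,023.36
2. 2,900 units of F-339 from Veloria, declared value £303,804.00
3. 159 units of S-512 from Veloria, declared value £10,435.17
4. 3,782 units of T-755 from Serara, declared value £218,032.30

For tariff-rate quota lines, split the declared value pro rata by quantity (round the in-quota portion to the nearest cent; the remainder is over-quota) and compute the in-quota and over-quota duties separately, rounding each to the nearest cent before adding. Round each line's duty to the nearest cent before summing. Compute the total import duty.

Line 1 (S-543, Tyroria, 4,872 kg, £1,042,023.36):
Code S-543 is under a tariff-rate quota (threshold 2,151 kg). In-quota: 2,151 kg at 4.5%; over-quota: 2,721 kg at 22.5%.
Pro-rata value split: in-quota = £1,042,023.36 × 2,151/4,872 = £460,055.88; over-quota = £1,042,023.36 − £460,055.88 = £581,967.48.
In-quota duty = £460,055.88 × 4.5% = £20,702.51. Over-quota duty = £581,967.48 × 22.5% = £130,942.68.
Line duty = £20,702.51 + £130,942.68 = £151,645.19.
Line 2 (F-339, Veloria, 2,900 units, £303,804.00):
Base rate for F-339 is £0.76/unit.
F-339 has an FTA preferential rate, but origin Veloria is not Tyroria; base rate stands.
The additional-duty order on F-339 targets Serara, not Veloria; it does not apply.
Duty = 2,900 × £0.76 = £2,204.00.
Line 3 (S-512, Veloria, 159 units, £10,435.17):
Base rate for S-512 is £0.57/unit.
Duty = 159 × £0.57 = £90.63.
Line 4 (T-755, Serara, 3,782 units, £218,032.30):
Base rate for T-755 is 9%.
Duty = £218,032.30 × 9% = £19,622.91.
Total = £151,645.19 + £2,204.00 + £90.63 + £19,622.91 = £173,562.73.

£173,562.73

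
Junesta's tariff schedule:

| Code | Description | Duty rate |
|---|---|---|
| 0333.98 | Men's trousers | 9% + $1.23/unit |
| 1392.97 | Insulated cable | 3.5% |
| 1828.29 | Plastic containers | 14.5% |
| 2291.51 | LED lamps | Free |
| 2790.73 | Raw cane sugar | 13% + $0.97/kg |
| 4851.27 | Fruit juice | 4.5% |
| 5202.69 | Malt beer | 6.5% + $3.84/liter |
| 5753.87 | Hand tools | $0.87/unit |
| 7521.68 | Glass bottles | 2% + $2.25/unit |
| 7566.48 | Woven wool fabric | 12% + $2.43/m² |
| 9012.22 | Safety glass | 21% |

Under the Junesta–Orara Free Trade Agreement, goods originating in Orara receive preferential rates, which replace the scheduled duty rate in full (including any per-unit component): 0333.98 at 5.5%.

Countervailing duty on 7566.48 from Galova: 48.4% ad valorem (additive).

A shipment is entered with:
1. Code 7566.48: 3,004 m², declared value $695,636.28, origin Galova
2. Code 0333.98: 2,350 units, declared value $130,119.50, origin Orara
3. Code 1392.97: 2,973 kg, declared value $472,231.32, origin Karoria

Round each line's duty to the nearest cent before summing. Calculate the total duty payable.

Line 1 (7566.48, Galova, 3,004 m², $695,636.28):
Base rate for 7566.48 is 12% + $2.43/m².
Additional duty on 7566.48 from Galova: +48.4%. Applied ad valorem rate: 12% + 48.4% = 60.4%.
Duty = $695,636.28 × 60.4% + 3,004 × $2.43 = $427,464.03.
Line 2 (0333.98, Orara, 2,350 units, $130,119.50):
Base rate for 0333.98 is 9% + $1.23/unit.
Origin Orara qualifies under the Junesta–Orara agreement and 0333.98 is covered: preferential rate 5.5% applies instead.
Duty = $130,119.50 × 5.5% = $7,156.57.
Line 3 (1392.97, Karoria, 2,973 kg, $472,231.32):
Base rate for 1392.97 is 3.5%.
Duty = $472,231.32 × 3.5% = $16,528.10.
Total = $427,464.03 + $7,156.57 + $16,528.10 = $451,148.70.

$451,148.70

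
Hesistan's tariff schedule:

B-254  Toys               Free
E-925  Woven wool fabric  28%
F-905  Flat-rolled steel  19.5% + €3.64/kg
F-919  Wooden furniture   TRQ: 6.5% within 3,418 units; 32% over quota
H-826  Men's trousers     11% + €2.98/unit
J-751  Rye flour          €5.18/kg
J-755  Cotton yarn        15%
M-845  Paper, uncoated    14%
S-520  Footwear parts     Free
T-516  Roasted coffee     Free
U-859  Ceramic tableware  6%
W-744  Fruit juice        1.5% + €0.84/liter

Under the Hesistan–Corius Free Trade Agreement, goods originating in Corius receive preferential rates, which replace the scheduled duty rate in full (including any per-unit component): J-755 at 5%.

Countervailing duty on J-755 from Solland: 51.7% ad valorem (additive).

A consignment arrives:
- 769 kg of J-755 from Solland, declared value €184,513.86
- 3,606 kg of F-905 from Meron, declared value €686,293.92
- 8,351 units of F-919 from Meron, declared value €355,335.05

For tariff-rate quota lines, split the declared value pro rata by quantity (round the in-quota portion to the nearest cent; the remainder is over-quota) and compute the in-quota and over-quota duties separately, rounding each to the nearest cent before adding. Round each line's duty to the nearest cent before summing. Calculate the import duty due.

€346,644.95

Line 1 (J-755, Solland, 769 kg, €184,513.86):
Base rate for J-755 is 15%.
J-755 has an FTA preferential rate, but origin Solland is not Corius; base rate stands.
Additional duty on J-755 from Solland: +51.7%. Applied ad valorem rate: 15% + 51.7% = 66.7%.
Duty = €184,513.86 × 66.7% = €123,070.74.
Line 2 (F-905, Meron, 3,606 kg, €686,293.92):
Base rate for F-905 is 19.5% + €3.64/kg.
Duty = €686,293.92 × 19.5% + 3,606 × €3.64 = €146,953.15.
Line 3 (F-919, Meron, 8,351 units, €355,335.05):
Code F-919 is under a tariff-rate quota (threshold 3,418 units). In-quota: 3,418 units at 6.5%; over-quota: 4,933 units at 32%.
Pro-rata value split: in-quota = €355,335.05 × 3,418/8,351 = €145,435.90; over-quota = €355,335.05 − €145,435.90 = €209,899.15.
In-quota duty = €145,435.90 × 6.5% = €9,453.33. Over-quota duty = €209,899.15 × 32% = €67,167.73.
Line duty = €9,453.33 + €67,167.73 = €76,621.06.
Total = €123,070.74 + €146,953.15 + €76,621.06 = €346,644.95.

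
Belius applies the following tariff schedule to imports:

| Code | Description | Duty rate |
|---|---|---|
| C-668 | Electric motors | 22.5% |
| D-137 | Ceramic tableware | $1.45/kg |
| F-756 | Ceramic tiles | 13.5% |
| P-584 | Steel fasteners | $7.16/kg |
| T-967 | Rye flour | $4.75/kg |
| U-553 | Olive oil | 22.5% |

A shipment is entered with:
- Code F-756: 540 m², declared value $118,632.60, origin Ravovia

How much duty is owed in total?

Line 1 (F-756, Ravovia, 540 m², $118,632.60):
Base rate for F-756 is 13.5%.
Duty = $118,632.60 × 13.5% = $16,015.40.

$16,015.40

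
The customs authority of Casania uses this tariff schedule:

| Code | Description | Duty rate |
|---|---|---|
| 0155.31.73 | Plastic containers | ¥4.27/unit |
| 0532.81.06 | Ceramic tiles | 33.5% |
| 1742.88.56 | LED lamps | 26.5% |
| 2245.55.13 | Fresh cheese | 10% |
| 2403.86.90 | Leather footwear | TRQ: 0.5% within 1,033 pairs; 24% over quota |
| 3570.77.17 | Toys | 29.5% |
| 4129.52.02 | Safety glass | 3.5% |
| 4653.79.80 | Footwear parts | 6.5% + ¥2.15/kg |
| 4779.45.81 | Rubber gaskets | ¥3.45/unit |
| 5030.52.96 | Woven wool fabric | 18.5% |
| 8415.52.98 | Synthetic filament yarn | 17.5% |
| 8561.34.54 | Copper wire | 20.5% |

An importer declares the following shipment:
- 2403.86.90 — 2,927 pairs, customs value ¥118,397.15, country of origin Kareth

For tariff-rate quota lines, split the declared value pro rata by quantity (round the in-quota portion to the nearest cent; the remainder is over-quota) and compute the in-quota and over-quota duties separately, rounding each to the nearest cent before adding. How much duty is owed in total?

Line 1 (2403.86.90, Kareth, 2,927 pairs, ¥118,397.15):
Code 2403.86.90 is under a tariff-rate quota (threshold 1,033 pairs). In-quota: 1,033 pairs at 0.5%; over-quota: 1,894 pairs at 24%.
Pro-rata value split: in-quota = ¥118,397.15 × 1,033/2,927 = ¥41,784.85; over-quota = ¥118,397.15 − ¥41,784.85 = ¥76,612.30.
In-quota duty = ¥41,784.85 × 0.5% = ¥208.92. Over-quota duty = ¥76,612.30 × 24% = ¥18,386.95.
Line duty = ¥208.92 + ¥18,386.95 = ¥18,595.87.

¥18,595.87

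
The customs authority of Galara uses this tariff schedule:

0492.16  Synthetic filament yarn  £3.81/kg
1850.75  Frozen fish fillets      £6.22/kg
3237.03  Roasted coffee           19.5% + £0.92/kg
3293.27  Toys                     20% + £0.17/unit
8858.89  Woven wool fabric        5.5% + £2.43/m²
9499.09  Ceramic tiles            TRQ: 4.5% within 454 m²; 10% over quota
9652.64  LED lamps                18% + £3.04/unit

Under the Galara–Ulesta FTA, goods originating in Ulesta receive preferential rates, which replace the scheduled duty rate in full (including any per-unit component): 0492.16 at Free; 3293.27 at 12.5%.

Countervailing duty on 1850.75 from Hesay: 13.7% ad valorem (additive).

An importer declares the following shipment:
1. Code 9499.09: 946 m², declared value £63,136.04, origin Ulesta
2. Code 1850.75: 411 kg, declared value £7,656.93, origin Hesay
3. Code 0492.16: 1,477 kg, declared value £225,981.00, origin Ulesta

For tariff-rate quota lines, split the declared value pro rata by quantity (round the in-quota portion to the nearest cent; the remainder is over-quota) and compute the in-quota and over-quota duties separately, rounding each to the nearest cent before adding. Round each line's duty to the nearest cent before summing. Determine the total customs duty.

Line 1 (9499.09, Ulesta, 946 m², £63,136.04):
Code 9499.09 is under a tariff-rate quota (threshold 454 m²). In-quota: 454 m² at 4.5%; over-quota: 492 m² at 10%.
Pro-rata value split: in-quota = £63,136.04 × 454/946 = £30,299.96; over-quota = £63,136.04 − £30,299.96 = £32,836.08.
In-quota duty = £30,299.96 × 4.5% = £1,363.50. Over-quota duty = £32,836.08 × 10% = £3,283.61.
Line duty = £1,363.50 + £3,283.61 = £4,647.11.
Line 2 (1850.75, Hesay, 411 kg, £7,656.93):
Base rate for 1850.75 is £6.22/kg.
Additional duty on 1850.75 from Hesay: +13.7% ad valorem. Applied ad valorem rate = 13.7%.
Duty = £7,656.93 × 13.7% + 411 × £6.22 = £3,605.42.
Line 3 (0492.16, Ulesta, 1,477 kg, £225,981.00):
Base rate for 0492.16 is £3.81/kg.
Origin Ulesta qualifies under the Galara–Ulesta agreement and 0492.16 is covered: preferential rate Free applies instead.
Duty = £225,981.00 × 0% = £0.00.
Total = £4,647.11 + £3,605.42 + £0.00 = £8,252.53.

£8,252.53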